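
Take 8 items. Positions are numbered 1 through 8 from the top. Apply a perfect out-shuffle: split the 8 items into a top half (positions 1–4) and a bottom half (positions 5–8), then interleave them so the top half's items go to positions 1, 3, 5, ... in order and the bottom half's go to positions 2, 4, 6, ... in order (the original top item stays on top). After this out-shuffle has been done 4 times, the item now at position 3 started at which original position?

Work backwards from position 3, undoing one out-shuffle at a time:
3 ← 2 ← 5 ← 3 ← 2
So the item now at position 3 started at position 2.

2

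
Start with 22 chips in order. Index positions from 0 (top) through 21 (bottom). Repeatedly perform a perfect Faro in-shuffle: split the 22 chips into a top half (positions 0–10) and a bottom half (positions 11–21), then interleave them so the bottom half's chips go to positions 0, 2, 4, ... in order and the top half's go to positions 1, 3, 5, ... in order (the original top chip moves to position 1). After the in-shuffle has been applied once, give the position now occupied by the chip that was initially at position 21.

Track the chip's position through each in-shuffle:
21 → 20

20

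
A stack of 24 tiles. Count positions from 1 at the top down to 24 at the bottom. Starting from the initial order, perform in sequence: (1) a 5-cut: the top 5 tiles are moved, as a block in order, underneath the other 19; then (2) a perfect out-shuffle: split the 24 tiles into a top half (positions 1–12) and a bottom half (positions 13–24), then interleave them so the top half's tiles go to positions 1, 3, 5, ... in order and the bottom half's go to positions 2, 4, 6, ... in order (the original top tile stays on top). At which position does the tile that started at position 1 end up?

Track the tile from position 1 forward through each operation:
  after op 1 (cut 5): 1 → 20
  after op 2 (out-shuffle): 20 → 16

16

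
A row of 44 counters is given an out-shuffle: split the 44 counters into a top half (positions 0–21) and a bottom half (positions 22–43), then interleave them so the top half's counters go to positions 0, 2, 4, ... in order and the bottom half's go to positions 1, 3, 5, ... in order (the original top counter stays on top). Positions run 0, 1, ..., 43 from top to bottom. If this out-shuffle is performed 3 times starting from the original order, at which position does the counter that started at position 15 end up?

Track the counter's position through each out-shuffle:
15 → 30 → 17 → 34

34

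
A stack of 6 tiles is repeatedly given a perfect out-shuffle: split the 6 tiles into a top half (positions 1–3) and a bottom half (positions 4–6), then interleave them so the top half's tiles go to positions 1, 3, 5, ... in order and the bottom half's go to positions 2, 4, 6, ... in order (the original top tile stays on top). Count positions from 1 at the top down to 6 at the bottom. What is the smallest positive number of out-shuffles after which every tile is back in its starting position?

The out-shuffle permutes the 6 positions with cycle lengths [1, 1, 4].
Every tile is home exactly when every cycle has completed a whole number of laps, i.e. after lcm(1, 4) = 4 out-shuffles.

4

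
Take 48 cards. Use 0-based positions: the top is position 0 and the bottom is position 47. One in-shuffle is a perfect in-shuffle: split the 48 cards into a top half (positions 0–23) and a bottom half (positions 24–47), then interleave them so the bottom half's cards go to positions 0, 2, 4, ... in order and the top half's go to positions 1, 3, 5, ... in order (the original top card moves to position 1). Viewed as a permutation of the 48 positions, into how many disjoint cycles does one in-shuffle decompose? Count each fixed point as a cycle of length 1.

Trace each unvisited position around until it returns:
(0 1 3 7 15 31 ... len 21) (2 5 11 23 47 46 ... len 21) (6 13 27) (20 41 34)
4 cycles in total.

4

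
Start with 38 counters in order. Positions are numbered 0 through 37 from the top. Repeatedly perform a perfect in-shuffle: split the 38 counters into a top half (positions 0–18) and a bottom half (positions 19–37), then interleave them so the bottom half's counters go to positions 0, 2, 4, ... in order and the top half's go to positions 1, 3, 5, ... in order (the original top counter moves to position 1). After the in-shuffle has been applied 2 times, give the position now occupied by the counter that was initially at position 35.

26

Track the counter's position through each in-shuffle:
35 → 32 → 26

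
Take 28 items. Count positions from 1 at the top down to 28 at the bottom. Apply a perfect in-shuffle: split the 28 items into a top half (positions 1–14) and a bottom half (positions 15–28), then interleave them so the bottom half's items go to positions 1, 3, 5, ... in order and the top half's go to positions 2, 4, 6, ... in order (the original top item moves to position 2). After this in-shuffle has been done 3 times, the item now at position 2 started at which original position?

22

Work backwards from position 2, undoing one in-shuffle at a time:
2 ← 1 ← 15 ← 22
So the item now at position 2 started at position 22.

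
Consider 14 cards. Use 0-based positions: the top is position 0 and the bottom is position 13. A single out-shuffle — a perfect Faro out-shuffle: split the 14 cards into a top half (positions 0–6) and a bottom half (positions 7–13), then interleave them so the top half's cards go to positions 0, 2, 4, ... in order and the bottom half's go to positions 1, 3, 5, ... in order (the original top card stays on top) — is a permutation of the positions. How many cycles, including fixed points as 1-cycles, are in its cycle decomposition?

Trace each unvisited position around until it returns:
(0) (1 2 4 8 3 6 ... len 12) (13)
3 cycles in total.

3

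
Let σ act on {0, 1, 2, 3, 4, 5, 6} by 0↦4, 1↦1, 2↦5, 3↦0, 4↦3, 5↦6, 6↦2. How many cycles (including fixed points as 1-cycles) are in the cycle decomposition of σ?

Cycle decomposition: (0 4 3) (1) (2 5 6).
3 cycles.

3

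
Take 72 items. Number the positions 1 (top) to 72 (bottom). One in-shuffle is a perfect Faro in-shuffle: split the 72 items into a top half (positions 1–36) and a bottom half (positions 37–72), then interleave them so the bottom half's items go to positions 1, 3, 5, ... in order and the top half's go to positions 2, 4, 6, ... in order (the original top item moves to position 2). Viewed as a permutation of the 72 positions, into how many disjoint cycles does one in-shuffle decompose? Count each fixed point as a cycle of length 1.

Trace each unvisited position around until it returns:
(1 2 4 8 16 32 64 55 37) (3 6 12 24 48 23 46 19 38) (5 10 20 40 7 14 28 56 39) (9 18 36 72 71 69 65 57 41) (11 22 44 15 30 60 47 21 42) (13 26 52 31 62 51 29 58 43) (17 34 68 63 53 33 66 59 45) (25 50 27 54 35 70 67 61 49)
8 cycles in total.

8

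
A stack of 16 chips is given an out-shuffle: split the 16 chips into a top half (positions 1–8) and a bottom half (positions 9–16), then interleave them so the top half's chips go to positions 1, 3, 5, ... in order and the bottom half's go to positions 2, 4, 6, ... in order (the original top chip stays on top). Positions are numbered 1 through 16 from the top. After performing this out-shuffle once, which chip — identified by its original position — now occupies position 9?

5

Work backwards from position 9, undoing one out-shuffle at a time:
9 ← 5
So the chip now at position 9 started at position 5.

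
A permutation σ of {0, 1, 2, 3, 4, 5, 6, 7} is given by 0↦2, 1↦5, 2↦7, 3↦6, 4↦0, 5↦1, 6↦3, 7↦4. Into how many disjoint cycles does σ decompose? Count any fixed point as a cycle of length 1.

3

Cycle decomposition: (0 2 7 4) (1 5) (3 6).
3 cycles.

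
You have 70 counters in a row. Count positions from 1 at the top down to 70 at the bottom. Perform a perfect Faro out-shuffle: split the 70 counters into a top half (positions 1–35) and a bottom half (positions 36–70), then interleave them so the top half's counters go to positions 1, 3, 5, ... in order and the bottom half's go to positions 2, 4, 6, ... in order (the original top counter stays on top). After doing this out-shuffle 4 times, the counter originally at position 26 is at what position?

56

Track the counter's position through each out-shuffle:
26 → 51 → 32 → 63 → 56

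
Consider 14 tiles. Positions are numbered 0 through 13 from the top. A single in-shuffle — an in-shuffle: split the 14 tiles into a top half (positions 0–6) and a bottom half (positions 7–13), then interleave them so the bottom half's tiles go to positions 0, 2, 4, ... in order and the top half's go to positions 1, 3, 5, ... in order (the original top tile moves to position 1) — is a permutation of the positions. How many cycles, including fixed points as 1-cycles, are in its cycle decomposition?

4

Trace each unvisited position around until it returns:
(0 1 3 7) (2 5 11 8) (4 9) (6 13 12 10)
4 cycles in total.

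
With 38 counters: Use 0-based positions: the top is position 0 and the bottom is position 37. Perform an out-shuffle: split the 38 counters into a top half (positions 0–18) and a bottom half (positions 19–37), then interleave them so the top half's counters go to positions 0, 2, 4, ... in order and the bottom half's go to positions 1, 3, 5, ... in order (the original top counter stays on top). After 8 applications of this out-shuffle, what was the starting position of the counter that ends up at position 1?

Work backwards from position 1, undoing one out-shuffle at a time:
1 ← 19 ← 28 ← 14 ← 7 ← 22 ← 11 ← 24 ← 12
So the counter now at position 1 started at position 12.

12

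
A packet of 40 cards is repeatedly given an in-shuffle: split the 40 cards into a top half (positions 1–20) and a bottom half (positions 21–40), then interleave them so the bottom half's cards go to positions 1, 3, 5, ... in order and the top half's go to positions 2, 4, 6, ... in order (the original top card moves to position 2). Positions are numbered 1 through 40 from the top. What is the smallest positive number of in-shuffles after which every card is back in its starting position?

The in-shuffle permutes the 40 positions with cycle lengths [20, 20].
Every card is home exactly when every cycle has completed a whole number of laps, i.e. after lcm(20) = 20 in-shuffles.

20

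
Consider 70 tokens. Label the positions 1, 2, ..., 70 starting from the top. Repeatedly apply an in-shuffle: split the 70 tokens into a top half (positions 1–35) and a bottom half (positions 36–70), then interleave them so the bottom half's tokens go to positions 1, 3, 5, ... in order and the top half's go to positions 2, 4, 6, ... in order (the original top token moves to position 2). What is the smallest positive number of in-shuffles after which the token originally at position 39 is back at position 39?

35

Follow position 39 under repeated in-shuffles:
39 → 7 → 14 → 28 → 56 → 41 → 11 → 22 → ... → 39 (length 35)
It first returns after 35 in-shuffles.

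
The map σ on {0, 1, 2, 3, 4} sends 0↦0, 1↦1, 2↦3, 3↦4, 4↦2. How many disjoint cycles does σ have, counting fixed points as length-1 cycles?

3

Cycle decomposition: (0) (1) (2 3 4).
3 cycles.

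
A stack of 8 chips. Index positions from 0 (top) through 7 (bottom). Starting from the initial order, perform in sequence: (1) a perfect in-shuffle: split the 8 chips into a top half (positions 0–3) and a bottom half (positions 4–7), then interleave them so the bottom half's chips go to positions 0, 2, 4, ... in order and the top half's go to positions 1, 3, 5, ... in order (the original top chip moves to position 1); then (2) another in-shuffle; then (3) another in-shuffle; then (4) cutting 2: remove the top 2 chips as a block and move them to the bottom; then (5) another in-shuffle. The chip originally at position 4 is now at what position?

Track the chip from position 4 forward through each operation:
  after op 1 (in-shuffle): 4 → 0
  after op 2 (in-shuffle): 0 → 1
  after op 3 (in-shuffle): 1 → 3
  after op 4 (cut 2): 3 → 1
  after op 5 (in-shuffle): 1 → 3

3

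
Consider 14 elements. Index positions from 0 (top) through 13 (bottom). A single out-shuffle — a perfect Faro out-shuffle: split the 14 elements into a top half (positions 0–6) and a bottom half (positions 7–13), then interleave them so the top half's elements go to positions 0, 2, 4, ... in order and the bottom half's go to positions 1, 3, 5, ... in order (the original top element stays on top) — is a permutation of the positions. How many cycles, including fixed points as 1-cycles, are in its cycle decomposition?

Trace each unvisited position around until it returns:
(0) (1 2 4 8 3 6 ... len 12) (13)
3 cycles in total.

3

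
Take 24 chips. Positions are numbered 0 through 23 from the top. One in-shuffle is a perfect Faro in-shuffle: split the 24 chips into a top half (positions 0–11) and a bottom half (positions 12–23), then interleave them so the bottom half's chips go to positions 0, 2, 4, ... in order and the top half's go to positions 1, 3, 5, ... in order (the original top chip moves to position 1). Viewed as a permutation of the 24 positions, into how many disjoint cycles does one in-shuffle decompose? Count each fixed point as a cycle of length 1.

2

Trace each unvisited position around until it returns:
(0 1 3 7 15 6 ... len 20) (4 9 19 14)
2 cycles in total.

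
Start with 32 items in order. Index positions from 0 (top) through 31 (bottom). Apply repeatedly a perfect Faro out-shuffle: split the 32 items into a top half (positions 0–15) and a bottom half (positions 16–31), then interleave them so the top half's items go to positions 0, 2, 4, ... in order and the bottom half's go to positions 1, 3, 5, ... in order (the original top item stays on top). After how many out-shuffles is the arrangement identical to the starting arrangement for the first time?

The out-shuffle permutes the 32 positions with cycle lengths [1, 1, 5, 5, 5, 5, 5, 5].
Every item is home exactly when every cycle has completed a whole number of laps, i.e. after lcm(1, 5) = 5 out-shuffles.

5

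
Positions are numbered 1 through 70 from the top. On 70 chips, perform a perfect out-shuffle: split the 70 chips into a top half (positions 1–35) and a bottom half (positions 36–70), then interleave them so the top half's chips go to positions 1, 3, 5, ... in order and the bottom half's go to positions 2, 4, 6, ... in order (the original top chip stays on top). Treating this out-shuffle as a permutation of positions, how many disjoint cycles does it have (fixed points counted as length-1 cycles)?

Trace each unvisited position around until it returns:
(1) (2 3 5 9 17 33 ... len 22) (4 7 13 25 49 28 ... len 11) (6 11 21 41 12 23 ... len 22) (16 31 61 52 34 67 ... len 11) (24 47) (70)
7 cycles in total.

7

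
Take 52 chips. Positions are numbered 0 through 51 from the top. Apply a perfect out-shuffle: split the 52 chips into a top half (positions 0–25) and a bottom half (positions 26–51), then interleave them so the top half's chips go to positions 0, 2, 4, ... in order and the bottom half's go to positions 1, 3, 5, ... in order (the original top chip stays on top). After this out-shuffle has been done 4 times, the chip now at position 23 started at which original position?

11

Work backwards from position 23, undoing one out-shuffle at a time:
23 ← 37 ← 44 ← 22 ← 11
So the chip now at position 23 started at position 11.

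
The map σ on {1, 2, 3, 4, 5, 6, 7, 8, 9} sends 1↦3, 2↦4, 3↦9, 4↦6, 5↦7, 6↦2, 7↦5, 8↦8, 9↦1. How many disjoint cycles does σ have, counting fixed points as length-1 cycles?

4

Cycle decomposition: (1 3 9) (2 4 6) (5 7) (8).
4 cycles.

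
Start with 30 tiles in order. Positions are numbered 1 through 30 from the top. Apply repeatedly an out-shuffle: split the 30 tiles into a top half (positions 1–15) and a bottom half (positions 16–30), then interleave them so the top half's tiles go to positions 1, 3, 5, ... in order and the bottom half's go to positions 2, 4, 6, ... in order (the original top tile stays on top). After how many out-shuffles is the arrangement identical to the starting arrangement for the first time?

The out-shuffle permutes the 30 positions with cycle lengths [1, 1, 28].
Every tile is home exactly when every cycle has completed a whole number of laps, i.e. after lcm(1, 28) = 28 out-shuffles.

28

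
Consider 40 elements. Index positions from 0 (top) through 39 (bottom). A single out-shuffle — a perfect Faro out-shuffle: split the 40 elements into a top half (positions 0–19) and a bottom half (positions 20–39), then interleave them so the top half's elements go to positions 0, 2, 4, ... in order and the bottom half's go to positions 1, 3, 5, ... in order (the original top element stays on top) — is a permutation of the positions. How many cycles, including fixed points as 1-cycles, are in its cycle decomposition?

Trace each unvisited position around until it returns:
(0) (1 2 4 8 16 32 ... len 12) (3 6 12 24 9 18 ... len 12) (7 14 28 17 34 29 ... len 12) (13 26) (39)
6 cycles in total.

6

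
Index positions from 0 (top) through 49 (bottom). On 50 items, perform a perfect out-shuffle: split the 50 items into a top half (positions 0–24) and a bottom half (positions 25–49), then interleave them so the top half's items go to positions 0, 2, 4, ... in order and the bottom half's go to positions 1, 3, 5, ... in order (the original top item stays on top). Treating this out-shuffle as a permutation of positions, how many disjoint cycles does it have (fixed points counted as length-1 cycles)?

Trace each unvisited position around until it returns:
(0) (1 2 4 8 16 32 ... len 21) (3 6 12 24 48 47 ... len 21) (7 14 28) (21 42 35) (49)
6 cycles in total.

6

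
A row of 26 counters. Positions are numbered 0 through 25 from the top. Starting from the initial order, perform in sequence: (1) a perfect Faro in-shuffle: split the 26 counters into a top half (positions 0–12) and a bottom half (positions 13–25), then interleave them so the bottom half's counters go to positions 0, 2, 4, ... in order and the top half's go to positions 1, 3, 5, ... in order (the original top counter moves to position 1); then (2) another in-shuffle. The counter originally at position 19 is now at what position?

25

Track the counter from position 19 forward through each operation:
  after op 1 (in-shuffle): 19 → 12
  after op 2 (in-shuffle): 12 → 25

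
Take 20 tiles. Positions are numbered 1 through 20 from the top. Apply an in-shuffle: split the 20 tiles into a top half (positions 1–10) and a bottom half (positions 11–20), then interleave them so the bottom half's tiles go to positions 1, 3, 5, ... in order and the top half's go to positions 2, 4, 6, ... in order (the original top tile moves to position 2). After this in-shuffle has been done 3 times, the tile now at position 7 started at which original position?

14

Work backwards from position 7, undoing one in-shuffle at a time:
7 ← 14 ← 7 ← 14
So the tile now at position 7 started at position 14.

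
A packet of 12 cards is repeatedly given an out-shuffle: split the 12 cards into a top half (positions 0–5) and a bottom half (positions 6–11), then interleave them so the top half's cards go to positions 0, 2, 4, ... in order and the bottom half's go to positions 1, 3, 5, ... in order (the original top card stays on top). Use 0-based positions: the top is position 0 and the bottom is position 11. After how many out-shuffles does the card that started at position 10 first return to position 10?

Follow position 10 under repeated out-shuffles:
10 → 9 → 7 → 3 → 6 → 1 → 2 → 4 → 8 → 5 → 10
It first returns after 10 out-shuffles.

10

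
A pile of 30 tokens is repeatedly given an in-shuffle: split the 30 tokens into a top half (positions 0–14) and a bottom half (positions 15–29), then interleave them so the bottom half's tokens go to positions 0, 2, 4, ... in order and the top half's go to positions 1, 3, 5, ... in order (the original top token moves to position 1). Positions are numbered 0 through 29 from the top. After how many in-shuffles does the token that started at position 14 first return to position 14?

Follow position 14 under repeated in-shuffles:
14 → 29 → 28 → 26 → 22 → 14
It first returns after 5 in-shuffles.

5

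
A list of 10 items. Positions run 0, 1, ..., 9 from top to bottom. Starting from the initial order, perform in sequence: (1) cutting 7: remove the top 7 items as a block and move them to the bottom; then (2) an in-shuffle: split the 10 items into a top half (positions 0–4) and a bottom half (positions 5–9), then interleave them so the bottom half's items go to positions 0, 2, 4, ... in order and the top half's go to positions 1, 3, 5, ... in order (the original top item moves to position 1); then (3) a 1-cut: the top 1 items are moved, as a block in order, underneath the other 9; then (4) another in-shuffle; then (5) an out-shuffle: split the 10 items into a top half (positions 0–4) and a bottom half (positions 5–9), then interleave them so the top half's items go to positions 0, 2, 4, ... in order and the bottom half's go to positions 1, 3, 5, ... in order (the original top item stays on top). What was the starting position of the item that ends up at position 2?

Undo the operations in reverse order, starting from position 2:
  undo op 5 (out-shuffle, from top half): 2 ← 1
  undo op 4 (in-shuffle, from top half): 1 ← 0
  undo op 3 (cut 1): 0 ← 1
  undo op 2 (in-shuffle, from top half): 1 ← 0
  undo op 1 (cut 7): 0 ← 7
So the item at position 2 came from original position 7.

7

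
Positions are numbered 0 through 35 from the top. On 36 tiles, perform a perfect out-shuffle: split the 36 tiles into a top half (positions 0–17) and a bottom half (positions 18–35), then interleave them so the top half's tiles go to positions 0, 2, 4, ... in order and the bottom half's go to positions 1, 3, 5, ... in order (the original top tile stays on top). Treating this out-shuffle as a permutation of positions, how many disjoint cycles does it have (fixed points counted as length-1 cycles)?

7

Trace each unvisited position around until it returns:
(0) (1 2 4 8 16 32 ... len 12) (3 6 12 24 13 26 ... len 12) (5 10 20) (7 14 28 21) (15 30 25) (35)
7 cycles in total.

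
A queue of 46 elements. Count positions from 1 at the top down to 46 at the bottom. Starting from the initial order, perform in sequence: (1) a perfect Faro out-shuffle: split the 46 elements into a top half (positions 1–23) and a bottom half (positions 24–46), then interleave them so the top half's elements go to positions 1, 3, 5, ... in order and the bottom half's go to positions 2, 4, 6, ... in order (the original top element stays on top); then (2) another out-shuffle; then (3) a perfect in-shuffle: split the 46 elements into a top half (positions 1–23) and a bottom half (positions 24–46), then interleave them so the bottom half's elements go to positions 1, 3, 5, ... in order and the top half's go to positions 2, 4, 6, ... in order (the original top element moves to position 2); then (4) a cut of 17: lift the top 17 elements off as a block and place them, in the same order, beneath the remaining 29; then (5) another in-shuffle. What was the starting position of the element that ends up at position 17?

Undo the operations in reverse order, starting from position 17:
  undo op 5 (in-shuffle, from bottom half): 17 ← 32
  undo op 4 (cut 17): 32 ← 3
  undo op 3 (in-shuffle, from bottom half): 3 ← 25
  undo op 2 (out-shuffle, from top half): 25 ← 13
  undo op 1 (out-shuffle, from top half): 13 ← 7
So the element at position 17 came from original position 7.

7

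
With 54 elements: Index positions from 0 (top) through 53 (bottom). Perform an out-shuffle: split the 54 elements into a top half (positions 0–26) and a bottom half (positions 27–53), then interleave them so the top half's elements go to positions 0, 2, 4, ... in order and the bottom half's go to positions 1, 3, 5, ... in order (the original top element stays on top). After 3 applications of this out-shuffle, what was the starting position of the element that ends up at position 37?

Work backwards from position 37, undoing one out-shuffle at a time:
37 ← 45 ← 49 ← 51
So the element now at position 37 started at position 51.

51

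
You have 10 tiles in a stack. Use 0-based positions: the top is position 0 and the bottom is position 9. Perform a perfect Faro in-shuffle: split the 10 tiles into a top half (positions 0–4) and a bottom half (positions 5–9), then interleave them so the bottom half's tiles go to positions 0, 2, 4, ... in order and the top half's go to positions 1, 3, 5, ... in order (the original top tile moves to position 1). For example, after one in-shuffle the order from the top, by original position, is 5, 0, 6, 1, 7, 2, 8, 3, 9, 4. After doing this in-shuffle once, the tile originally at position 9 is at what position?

Track the tile's position through each in-shuffle:
9 → 8

8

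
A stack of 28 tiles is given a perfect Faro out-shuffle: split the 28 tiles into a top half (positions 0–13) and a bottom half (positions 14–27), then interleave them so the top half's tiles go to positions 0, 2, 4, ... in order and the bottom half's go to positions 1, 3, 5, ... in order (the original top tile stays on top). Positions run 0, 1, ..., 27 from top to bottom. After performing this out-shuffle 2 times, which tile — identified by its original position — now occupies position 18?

18

Work backwards from position 18, undoing one out-shuffle at a time:
18 ← 9 ← 18
So the tile now at position 18 started at position 18.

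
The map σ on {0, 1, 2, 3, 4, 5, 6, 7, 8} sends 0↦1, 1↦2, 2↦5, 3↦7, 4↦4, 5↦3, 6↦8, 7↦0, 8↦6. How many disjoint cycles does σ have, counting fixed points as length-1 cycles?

Cycle decomposition: (0 1 2 5 3 7) (4) (6 8).
3 cycles.

3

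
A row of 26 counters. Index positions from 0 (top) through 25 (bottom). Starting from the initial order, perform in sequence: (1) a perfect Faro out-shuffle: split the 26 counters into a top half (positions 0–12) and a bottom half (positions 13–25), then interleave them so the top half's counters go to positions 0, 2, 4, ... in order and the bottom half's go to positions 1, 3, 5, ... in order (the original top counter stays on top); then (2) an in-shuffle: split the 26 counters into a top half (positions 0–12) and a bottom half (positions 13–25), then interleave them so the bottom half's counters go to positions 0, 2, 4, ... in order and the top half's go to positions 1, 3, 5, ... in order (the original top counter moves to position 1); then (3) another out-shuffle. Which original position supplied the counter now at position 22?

Undo the operations in reverse order, starting from position 22:
  undo op 3 (out-shuffle, from top half): 22 ← 11
  undo op 2 (in-shuffle, from top half): 11 ← 5
  undo op 1 (out-shuffle, from bottom half): 5 ← 15
So the counter at position 22 came from original position 15.

15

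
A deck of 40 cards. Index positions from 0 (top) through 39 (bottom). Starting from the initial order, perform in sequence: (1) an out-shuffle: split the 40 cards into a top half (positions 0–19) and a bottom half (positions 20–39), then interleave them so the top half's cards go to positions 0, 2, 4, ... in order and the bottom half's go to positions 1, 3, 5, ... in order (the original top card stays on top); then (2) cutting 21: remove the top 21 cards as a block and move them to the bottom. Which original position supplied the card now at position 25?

3

Undo the operations in reverse order, starting from position 25:
  undo op 2 (cut 21): 25 ← 6
  undo op 1 (out-shuffle, from top half): 6 ← 3
So the card at position 25 came from original position 3.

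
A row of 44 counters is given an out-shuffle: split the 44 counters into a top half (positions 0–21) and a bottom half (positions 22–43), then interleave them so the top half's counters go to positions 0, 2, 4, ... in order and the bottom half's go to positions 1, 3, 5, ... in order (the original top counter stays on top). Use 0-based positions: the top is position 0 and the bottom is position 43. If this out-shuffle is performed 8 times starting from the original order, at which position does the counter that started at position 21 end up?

1

Track the counter's position through each out-shuffle:
21 → 42 → 41 → 39 → 35 → 27 → 11 → 22 → 1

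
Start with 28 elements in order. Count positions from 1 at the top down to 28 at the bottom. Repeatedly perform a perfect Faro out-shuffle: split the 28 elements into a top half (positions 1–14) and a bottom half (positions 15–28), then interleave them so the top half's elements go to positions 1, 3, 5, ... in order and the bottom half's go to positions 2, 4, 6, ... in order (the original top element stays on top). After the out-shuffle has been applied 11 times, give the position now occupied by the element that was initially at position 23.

21

Track the element's position through each out-shuffle:
23 → 18 → 8 → 15 → 2 → 3 → 5 → 9 → 17 → 6 → 11 → 21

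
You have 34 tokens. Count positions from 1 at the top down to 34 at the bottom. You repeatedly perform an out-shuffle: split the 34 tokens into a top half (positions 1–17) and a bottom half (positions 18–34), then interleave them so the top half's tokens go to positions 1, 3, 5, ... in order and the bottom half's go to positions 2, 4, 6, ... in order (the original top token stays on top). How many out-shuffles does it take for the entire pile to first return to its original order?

The out-shuffle permutes the 34 positions with cycle lengths [1, 1, 2, 10, 10, 10].
Every token is home exactly when every cycle has completed a whole number of laps, i.e. after lcm(1, 2, 10) = 10 out-shuffles.

10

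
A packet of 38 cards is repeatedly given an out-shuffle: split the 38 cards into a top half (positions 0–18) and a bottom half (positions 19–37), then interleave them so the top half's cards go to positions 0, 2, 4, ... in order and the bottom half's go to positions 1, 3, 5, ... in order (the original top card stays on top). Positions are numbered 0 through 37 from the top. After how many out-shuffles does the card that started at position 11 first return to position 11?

Follow position 11 under repeated out-shuffles:
11 → 22 → 7 → 14 → 28 → 19 → 1 → 2 → ... → 11 (length 36)
It first returns after 36 out-shuffles.

36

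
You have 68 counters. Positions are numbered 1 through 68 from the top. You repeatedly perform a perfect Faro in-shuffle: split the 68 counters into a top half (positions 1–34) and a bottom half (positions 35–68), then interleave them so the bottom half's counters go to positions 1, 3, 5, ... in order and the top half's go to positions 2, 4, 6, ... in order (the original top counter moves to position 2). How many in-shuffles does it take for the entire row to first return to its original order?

The in-shuffle permutes the 68 positions with cycle lengths [2, 11, 11, 22, 22].
Every counter is home exactly when every cycle has completed a whole number of laps, i.e. after lcm(2, 11, 22) = 22 in-shuffles.

22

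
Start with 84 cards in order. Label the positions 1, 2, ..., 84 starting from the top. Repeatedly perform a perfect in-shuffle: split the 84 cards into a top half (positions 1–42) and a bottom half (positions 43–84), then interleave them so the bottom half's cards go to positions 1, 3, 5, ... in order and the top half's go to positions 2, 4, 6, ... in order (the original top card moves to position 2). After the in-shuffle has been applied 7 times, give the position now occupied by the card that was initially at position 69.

Track the card's position through each in-shuffle:
69 → 53 → 21 → 42 → 84 → 83 → 81 → 77

77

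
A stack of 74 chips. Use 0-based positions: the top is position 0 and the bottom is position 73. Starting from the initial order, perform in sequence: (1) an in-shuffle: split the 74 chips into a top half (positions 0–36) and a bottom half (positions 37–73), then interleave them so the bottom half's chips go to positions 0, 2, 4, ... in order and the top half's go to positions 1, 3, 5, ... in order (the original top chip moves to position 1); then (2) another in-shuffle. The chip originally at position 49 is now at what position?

49

Track the chip from position 49 forward through each operation:
  after op 1 (in-shuffle): 49 → 24
  after op 2 (in-shuffle): 24 → 49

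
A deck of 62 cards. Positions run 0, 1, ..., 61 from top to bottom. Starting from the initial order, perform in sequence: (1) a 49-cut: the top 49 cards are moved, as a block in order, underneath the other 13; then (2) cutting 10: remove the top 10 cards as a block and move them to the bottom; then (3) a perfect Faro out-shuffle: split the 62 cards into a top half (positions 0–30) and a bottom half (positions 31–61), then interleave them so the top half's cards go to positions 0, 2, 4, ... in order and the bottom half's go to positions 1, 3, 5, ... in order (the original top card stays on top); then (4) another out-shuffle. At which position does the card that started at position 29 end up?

6

Track the card from position 29 forward through each operation:
  after op 1 (cut 49): 29 → 42
  after op 2 (cut 10): 42 → 32
  after op 3 (out-shuffle): 32 → 3
  after op 4 (out-shuffle): 3 → 6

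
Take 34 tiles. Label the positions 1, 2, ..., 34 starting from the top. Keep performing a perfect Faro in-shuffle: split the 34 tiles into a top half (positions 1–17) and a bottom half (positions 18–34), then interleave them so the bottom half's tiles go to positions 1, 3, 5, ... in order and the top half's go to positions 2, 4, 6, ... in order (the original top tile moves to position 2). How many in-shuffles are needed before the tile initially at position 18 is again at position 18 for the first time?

Follow position 18 under repeated in-shuffles:
18 → 1 → 2 → 4 → 8 → 16 → 32 → 29 → 23 → 11 → 22 → 9 → 18
It first returns after 12 in-shuffles.

12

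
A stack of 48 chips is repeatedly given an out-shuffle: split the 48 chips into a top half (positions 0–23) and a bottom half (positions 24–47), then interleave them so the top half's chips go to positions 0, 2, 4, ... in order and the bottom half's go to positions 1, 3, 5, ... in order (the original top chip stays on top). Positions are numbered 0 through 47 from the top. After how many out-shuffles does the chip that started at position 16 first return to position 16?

23

Follow position 16 under repeated out-shuffles:
16 → 32 → 17 → 34 → 21 → 42 → 37 → 27 → ... → 16 (length 23)
It first returns after 23 out-shuffles.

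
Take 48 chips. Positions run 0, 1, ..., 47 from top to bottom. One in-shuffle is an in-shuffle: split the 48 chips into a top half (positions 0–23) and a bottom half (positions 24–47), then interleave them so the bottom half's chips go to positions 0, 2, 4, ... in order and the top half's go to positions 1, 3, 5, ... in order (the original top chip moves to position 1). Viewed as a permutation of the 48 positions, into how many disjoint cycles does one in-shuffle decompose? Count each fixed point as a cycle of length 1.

Trace each unvisited position around until it returns:
(0 1 3 7 15 31 ... len 21) (2 5 11 23 47 46 ... len 21) (6 13 27) (20 41 34)
4 cycles in total.

4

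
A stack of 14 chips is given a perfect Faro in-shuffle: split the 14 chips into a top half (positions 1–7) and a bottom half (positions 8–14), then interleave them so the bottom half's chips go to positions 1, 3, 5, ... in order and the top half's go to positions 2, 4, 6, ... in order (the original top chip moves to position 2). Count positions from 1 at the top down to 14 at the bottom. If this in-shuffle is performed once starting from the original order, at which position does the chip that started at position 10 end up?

5

Track the chip's position through each in-shuffle:
10 → 5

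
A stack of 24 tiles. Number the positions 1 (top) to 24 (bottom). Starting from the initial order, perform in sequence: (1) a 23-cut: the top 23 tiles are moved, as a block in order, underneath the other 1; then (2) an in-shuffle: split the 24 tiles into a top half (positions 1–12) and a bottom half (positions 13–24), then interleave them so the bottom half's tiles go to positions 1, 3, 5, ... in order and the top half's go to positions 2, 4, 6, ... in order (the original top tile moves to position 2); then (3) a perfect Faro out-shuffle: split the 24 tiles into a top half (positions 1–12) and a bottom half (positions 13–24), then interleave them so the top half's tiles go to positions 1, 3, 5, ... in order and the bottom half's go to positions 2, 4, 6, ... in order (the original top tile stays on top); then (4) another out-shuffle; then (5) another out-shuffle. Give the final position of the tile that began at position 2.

18

Track the tile from position 2 forward through each operation:
  after op 1 (cut 23): 2 → 3
  after op 2 (in-shuffle): 3 → 6
  after op 3 (out-shuffle): 6 → 11
  after op 4 (out-shuffle): 11 → 21
  after op 5 (out-shuffle): 21 → 18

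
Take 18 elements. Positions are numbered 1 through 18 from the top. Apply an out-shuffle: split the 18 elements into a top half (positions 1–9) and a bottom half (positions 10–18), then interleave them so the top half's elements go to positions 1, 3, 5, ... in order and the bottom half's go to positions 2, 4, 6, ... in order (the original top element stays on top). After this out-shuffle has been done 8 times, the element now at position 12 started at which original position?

12

Work backwards from position 12, undoing one out-shuffle at a time:
12 ← 15 ← 8 ← 13 ← 7 ← 4 ← 11 ← 6 ← 12
So the element now at position 12 started at position 12.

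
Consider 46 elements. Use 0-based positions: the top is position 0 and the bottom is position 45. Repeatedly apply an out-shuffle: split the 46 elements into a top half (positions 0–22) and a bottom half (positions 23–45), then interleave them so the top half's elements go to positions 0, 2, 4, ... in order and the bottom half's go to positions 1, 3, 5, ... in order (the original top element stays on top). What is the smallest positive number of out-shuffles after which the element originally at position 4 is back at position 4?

Follow position 4 under repeated out-shuffles:
4 → 8 → 16 → 32 → 19 → 38 → 31 → 17 → 34 → 23 → 1 → 2 → 4
It first returns after 12 out-shuffles.

12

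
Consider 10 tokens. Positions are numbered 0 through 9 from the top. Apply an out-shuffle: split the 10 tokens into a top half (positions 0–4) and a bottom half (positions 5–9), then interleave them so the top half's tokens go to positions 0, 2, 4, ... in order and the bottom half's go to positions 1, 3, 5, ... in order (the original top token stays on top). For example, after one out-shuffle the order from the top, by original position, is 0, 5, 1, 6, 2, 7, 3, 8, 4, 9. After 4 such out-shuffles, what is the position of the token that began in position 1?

7

Track the token's position through each out-shuffle:
1 → 2 → 4 → 8 → 7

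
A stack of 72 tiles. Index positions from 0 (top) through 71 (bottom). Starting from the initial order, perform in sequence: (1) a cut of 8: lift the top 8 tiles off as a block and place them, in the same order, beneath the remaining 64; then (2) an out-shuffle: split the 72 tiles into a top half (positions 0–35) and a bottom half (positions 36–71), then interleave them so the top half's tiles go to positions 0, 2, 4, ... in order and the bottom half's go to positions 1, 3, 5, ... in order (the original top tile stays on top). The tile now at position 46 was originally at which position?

Undo the operations in reverse order, starting from position 46:
  undo op 2 (out-shuffle, from top half): 46 ← 23
  undo op 1 (cut 8): 23 ← 31
So the tile at position 46 came from original position 31.

31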